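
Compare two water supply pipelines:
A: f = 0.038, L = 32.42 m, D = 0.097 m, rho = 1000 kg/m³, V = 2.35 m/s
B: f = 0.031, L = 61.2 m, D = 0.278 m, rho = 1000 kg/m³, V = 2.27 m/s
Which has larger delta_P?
delta_P(A) = 35.07 kPa, delta_P(B) = 17.58 kPa. Answer: A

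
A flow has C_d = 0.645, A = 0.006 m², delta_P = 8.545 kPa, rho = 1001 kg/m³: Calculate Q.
Formula: Q = C_d A \sqrt{\frac{2 \Delta P}{\rho}}
Q = 0.645·0.006·√(2·(8.545·1000)/1001)·1000 = 15.99 L/s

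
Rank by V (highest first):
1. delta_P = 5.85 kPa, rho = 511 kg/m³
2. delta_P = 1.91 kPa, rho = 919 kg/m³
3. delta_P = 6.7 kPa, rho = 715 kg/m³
Case 1: V = 4.785 m/s
Case 2: V = 2.039 m/s
Case 3: V = 4.329 m/s
Ranking (highest first): 1, 3, 2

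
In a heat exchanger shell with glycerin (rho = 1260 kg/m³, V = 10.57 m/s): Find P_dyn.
Formula: P_{dyn} = \frac{1}{2} \rho V^2
P_dyn = 0.5·1260·10.57²/1000 = 70.39 kPa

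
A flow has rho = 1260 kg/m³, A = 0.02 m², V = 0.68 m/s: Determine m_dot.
Formula: \dot{m} = \rho A V
m_dot = 1260·0.02·0.68 = 17.14 kg/s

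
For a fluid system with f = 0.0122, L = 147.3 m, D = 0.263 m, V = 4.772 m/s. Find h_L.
Formula: h_L = f \frac{L}{D} \frac{V^2}{2g}
h_L = 0.0122·(147.3/0.263)·4.772²/(2·9.81) = 7.931 m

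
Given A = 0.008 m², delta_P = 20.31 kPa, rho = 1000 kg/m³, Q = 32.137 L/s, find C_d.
Formula: Q = C_d A \sqrt{\frac{2 \Delta P}{\rho}}
Substituting knowns: 32.137 = C_d·0.008·√(2·(20.31·1000)/1000)·1000
Solving for C_d: C_d = (32.137/1000)/(0.008·√(2·(20.31·1000)/1000)) = 0.6303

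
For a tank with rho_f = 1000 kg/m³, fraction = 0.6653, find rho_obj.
Formula: f_{sub} = \frac{\rho_{obj}}{\rho_f}
Substituting knowns: 0.6653 = rho_obj/1000
Solving for rho_obj: rho_obj = 0.6653·1000 = 665.3 kg/m³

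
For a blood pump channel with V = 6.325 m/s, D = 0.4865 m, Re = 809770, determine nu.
Formula: Re = \frac{V D}{\nu}
Substituting knowns: 809770 = 6.325·0.4865/nu
Solving for nu: nu = 6.325·0.4865/809770 = 3.800e-06 m²/s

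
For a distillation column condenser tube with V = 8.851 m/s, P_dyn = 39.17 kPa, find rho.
Formula: P_{dyn} = \frac{1}{2} \rho V^2
Substituting knowns: 39.17 = 0.5·rho·8.851²/1000
Solving for rho: rho = 2·(39.17·1000)/8.851² = 1000 kg/m³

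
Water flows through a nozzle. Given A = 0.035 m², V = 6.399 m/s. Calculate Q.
Formula: Q = A V
Q = 0.035·6.399·1000 = 224 L/s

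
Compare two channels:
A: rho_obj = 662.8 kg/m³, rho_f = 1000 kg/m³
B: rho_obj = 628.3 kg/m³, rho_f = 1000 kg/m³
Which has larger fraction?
fraction(A) = 0.6628, fraction(B) = 0.6283. Answer: A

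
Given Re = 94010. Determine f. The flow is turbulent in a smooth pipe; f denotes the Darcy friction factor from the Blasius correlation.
Formula: f = \frac{0.316}{Re^{0.25}}
f = 0.316/94010^0.25 = 0.01805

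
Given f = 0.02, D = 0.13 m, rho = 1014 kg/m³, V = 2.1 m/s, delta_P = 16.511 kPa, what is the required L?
Formula: \Delta P = f \frac{L}{D} \frac{\rho V^2}{2}
Substituting knowns: 16.511 = 0.02·(L/0.13)·0.5·1014·2.1²/1000
Solving for L: L = (16.511·1000)·0.13/(0.02·0.5·1014·2.1²) = 48 m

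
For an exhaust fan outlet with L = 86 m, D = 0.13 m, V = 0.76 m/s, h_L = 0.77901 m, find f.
Formula: h_L = f \frac{L}{D} \frac{V^2}{2g}
Substituting knowns: 0.77901 = f·(86/0.13)·0.76²/(2·9.81)
Solving for f: f = 0.77901·2·9.81/((86/0.13)·0.76²) = 0.04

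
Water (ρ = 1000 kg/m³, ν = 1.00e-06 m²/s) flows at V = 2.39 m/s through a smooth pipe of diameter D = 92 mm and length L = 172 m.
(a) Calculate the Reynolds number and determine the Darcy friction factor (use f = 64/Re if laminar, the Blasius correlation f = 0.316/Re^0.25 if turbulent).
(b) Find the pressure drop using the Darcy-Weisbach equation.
(a) Re = V·D/ν = 2.39·0.092/1.00e-06 = 219880 → turbulent (Re > 4000); f = 0.316/Re^0.25 = 0.316/219880^0.25 = 0.014593 (Blasius is strictly valid for Re ≲ 1e5; used here as the smooth-pipe estimate the problem specifies)
(b) Darcy-Weisbach: ΔP = f·(L/D)·½ρV²/1000 = 0.014593·(172/0.092)·½·1000·2.39²/1000 = 77.92 kPa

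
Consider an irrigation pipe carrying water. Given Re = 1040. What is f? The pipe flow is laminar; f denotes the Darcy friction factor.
Formula: f = \frac{64}{Re}
f = 64/1040 = 0.06154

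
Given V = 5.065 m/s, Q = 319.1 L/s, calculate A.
Formula: Q = A V
Substituting knowns: 319.1 = A·5.065·1000
Solving for A: A = (319.1/1000)/5.065 = 0.063 m²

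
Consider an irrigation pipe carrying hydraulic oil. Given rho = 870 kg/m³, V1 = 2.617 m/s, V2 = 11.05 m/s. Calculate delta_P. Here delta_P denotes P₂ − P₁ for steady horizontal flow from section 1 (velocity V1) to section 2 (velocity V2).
Formula: \Delta P = \frac{1}{2} \rho (V_1^2 - V_2^2)
delta_P = 0.5·870·(2.617² − 11.05²)/1000 = -50.14 kPa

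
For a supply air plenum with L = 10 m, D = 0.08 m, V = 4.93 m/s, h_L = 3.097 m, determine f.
Formula: h_L = f \frac{L}{D} \frac{V^2}{2g}
Substituting knowns: 3.097 = f·(10/0.08)·4.93²/(2·9.81)
Solving for f: f = 3.097·2·9.81/((10/0.08)·4.93²) = 0.02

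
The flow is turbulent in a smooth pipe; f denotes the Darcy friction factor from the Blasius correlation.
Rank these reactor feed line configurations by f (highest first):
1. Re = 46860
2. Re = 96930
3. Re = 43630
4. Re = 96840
Case 1: f = 0.02148
Case 2: f = 0.01791
Case 3: f = 0.02186
Case 4: f = 0.01791
Ranking (highest first): 3, 1, 4, 2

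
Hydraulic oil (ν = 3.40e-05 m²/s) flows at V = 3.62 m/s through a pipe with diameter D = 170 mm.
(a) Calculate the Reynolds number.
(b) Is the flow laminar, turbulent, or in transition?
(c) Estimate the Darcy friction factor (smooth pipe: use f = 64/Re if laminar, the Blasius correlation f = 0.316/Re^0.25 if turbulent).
(a) Re = V·D/ν = 3.62·0.17/3.40e-05 = 18100
(b) Flow regime: turbulent (Re > 4000)
(c) Friction factor: f = 0.316/Re^0.25 = 0.316/18100^0.25 = 0.02724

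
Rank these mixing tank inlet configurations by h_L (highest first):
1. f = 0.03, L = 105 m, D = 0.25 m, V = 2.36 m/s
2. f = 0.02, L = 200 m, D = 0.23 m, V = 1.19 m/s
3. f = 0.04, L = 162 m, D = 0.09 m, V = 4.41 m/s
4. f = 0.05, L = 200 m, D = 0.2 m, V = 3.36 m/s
Case 1: h_L = 3.577 m
Case 2: h_L = 1.255 m
Case 3: h_L = 71.37 m
Case 4: h_L = 28.77 m
Ranking (highest first): 3, 4, 1, 2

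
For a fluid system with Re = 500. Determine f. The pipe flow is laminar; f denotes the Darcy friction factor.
Formula: f = \frac{64}{Re}
f = 64/500 = 0.128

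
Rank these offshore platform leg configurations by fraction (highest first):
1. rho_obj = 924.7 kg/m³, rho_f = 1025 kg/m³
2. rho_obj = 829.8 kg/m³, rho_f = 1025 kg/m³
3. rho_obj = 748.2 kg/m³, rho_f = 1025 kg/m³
Case 1: fraction = 0.9021
Case 2: fraction = 0.8096
Case 3: fraction = 0.73
Ranking (highest first): 1, 2, 3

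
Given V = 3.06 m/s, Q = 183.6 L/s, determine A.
Formula: Q = A V
Substituting knowns: 183.6 = A·3.06·1000
Solving for A: A = (183.6/1000)/3.06 = 0.06 m²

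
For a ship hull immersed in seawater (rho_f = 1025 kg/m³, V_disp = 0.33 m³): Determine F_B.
Formula: F_B = \rho_f g V_{disp}
F_B = 1025·9.81·0.33 = 3318 N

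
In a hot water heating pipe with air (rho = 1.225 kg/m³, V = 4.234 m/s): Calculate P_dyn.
Formula: P_{dyn} = \frac{1}{2} \rho V^2
P_dyn = 0.5·1.225·4.234²/1000 = 0.01098 kPa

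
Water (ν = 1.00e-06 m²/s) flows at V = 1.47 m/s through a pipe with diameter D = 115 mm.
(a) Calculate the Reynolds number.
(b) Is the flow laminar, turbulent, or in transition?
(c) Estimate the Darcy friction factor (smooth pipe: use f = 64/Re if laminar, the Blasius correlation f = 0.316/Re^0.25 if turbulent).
(a) Re = V·D/ν = 1.47·0.115/1.00e-06 = 169050
(b) Flow regime: turbulent (Re > 4000)
(c) Friction factor: f = 0.316/Re^0.25 = 0.316/169050^0.25 = 0.01558 (Blasius is strictly valid for Re ≲ 1e5; used here as the smooth-pipe estimate the problem specifies)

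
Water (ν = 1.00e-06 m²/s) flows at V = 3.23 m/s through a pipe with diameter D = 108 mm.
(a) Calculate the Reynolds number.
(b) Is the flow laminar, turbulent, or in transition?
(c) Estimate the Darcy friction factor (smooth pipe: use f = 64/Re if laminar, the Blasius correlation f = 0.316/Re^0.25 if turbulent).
(a) Re = V·D/ν = 3.23·0.108/1.00e-06 = 348840
(b) Flow regime: turbulent (Re > 4000)
(c) Friction factor: f = 0.316/Re^0.25 = 0.316/348840^0.25 = 0.013 (Blasius is strictly valid for Re ≲ 1e5; used here as the smooth-pipe estimate the problem specifies)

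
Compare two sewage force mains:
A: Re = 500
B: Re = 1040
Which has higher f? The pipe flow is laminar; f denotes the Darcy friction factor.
f(A) = 0.128, f(B) = 0.06154. Answer: A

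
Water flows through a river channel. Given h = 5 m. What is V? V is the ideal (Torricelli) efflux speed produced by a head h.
Formula: V = \sqrt{2 g h}
V = √(2·9.81·5) = 9.905 m/s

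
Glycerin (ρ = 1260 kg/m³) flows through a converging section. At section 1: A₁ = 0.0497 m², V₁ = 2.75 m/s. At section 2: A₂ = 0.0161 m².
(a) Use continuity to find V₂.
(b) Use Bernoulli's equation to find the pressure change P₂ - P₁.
(a) Continuity: A₁V₁=A₂V₂ -> V₂=A₁V₁/A₂=0.0497*2.75/0.0161=8.49 m/s
(b) Bernoulli: P₂-P₁=0.5*rho*(V₁^2-V₂^2)/1000=0.5*1260*(2.75^2-8.49^2)/1000=-40.65 kPa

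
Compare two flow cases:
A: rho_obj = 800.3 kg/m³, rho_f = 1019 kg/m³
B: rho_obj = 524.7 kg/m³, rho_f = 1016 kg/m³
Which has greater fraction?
fraction(A) = 0.7854, fraction(B) = 0.5164. Answer: A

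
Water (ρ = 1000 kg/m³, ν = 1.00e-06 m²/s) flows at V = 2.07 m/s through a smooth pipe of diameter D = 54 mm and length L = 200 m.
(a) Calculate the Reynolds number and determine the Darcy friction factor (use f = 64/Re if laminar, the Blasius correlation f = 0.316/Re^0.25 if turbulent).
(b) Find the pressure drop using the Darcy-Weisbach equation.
(a) Re = V·D/ν = 2.07·0.054/1.00e-06 = 111780 → turbulent (Re > 4000); f = 0.316/Re^0.25 = 0.316/111780^0.25 = 0.017282 (Blasius is strictly valid for Re ≲ 1e5; used here as the smooth-pipe estimate the problem specifies)
(b) Darcy-Weisbach: ΔP = f·(L/D)·½ρV²/1000 = 0.017282·(200/0.054)·½·1000·2.07²/1000 = 137.1 kPa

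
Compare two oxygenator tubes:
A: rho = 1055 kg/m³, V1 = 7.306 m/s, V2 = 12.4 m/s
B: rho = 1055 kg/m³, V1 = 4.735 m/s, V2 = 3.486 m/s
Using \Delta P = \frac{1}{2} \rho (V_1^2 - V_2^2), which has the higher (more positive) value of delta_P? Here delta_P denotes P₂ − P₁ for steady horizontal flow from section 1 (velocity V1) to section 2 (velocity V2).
delta_P(A) = -52.95 kPa, delta_P(B) = 5.416 kPa. Answer: B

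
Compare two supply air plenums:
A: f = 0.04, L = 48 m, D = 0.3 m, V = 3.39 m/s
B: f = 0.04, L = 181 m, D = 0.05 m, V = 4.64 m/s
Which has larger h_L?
h_L(A) = 3.749 m, h_L(B) = 158.9 m. Answer: B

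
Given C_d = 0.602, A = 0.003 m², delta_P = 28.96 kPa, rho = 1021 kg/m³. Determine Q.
Formula: Q = C_d A \sqrt{\frac{2 \Delta P}{\rho}}
Q = 0.602·0.003·√(2·(28.96·1000)/1021)·1000 = 13.6 L/s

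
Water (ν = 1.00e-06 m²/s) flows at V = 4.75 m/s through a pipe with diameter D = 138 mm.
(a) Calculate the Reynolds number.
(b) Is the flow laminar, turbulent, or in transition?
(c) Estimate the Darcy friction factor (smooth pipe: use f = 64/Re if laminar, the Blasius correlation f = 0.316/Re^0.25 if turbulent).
(a) Re = V·D/ν = 4.75·0.138/1.00e-06 = 655500
(b) Flow regime: turbulent (Re > 4000)
(c) Friction factor: f = 0.316/Re^0.25 = 0.316/655500^0.25 = 0.01111 (Blasius is strictly valid for Re ≲ 1e5; used here as the smooth-pipe estimate the problem specifies)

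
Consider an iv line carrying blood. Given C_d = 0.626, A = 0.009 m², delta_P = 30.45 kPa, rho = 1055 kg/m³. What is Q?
Formula: Q = C_d A \sqrt{\frac{2 \Delta P}{\rho}}
Q = 0.626·0.009·√(2·(30.45·1000)/1055)·1000 = 42.81 L/s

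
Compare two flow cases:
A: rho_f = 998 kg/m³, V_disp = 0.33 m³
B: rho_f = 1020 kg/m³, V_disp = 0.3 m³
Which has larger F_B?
F_B(A) = 3231 N, F_B(B) = 3002 N. Answer: A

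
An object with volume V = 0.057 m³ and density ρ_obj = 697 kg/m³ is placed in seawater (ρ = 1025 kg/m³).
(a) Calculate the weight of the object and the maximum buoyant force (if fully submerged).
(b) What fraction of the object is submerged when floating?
(a) W=rho_obj*g*V=697*9.81*0.057=389.7 N; F_B(max)=rho*g*V=1025*9.81*0.057=573.1 N
(b) Floating fraction=rho_obj/rho=697/1025=0.680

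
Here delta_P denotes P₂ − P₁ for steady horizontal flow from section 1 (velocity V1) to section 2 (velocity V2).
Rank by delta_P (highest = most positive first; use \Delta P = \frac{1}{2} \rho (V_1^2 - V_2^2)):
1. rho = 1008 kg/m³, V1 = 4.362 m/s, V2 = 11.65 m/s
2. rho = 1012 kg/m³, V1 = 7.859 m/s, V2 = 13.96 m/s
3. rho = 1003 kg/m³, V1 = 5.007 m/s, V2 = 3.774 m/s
Case 1: delta_P = -58.81 kPa
Case 2: delta_P = -67.36 kPa
Case 3: delta_P = 5.43 kPa
Ranking (highest first): 3, 1, 2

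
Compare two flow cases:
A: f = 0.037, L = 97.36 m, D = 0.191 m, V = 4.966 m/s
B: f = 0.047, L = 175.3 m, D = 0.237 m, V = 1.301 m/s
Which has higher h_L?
h_L(A) = 23.71 m, h_L(B) = 2.999 m. Answer: A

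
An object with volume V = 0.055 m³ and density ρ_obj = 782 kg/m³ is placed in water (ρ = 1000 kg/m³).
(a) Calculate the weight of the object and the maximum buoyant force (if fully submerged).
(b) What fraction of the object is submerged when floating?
(a) W=rho_obj*g*V=782*9.81*0.055=421.9 N; F_B(max)=rho*g*V=1000*9.81*0.055=539.5 N
(b) Floating fraction=rho_obj/rho=782/1000=0.782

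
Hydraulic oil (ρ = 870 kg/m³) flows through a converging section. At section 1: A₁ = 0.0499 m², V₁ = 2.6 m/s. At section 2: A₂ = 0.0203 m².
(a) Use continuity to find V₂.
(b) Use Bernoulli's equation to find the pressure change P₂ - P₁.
(a) Continuity: A₁V₁=A₂V₂ -> V₂=A₁V₁/A₂=0.0499*2.6/0.0203=6.39 m/s
(b) Bernoulli: P₂-P₁=0.5*rho*(V₁^2-V₂^2)/1000=0.5*870*(2.6^2-6.39^2)/1000=-14.82 kPa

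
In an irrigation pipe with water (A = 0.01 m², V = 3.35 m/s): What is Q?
Formula: Q = A V
Q = 0.01·3.35·1000 = 33.5 L/s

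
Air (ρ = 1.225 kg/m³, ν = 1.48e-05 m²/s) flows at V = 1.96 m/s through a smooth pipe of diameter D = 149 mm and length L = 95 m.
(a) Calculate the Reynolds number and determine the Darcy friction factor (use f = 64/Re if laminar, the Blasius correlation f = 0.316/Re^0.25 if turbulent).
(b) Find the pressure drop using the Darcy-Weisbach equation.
(a) Re = V·D/ν = 1.96·0.149/1.48e-05 = 19732 → turbulent (Re > 4000); f = 0.316/Re^0.25 = 0.316/19732^0.25 = 0.026662
(b) Darcy-Weisbach: ΔP = f·(L/D)·½ρV²/1000 = 0.026662·(95/0.149)·½·1.225·1.96²/1000 = 0.04 kPa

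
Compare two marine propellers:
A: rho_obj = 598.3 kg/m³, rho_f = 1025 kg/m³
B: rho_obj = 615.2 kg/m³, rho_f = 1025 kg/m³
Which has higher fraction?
fraction(A) = 0.5837, fraction(B) = 0.6002. Answer: B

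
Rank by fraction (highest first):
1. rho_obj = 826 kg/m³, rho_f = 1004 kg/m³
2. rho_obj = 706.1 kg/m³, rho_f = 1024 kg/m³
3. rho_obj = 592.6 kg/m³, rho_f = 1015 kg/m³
Case 1: fraction = 0.8227
Case 2: fraction = 0.6896
Case 3: fraction = 0.5838
Ranking (highest first): 1, 2, 3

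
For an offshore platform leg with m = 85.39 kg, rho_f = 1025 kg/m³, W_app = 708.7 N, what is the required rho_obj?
Formula: W_{app} = mg\left(1 - \frac{\rho_f}{\rho_{obj}}\right)
Substituting knowns: 708.7 = 85.39·9.81·(1 − 1025/rho_obj)
Solving for rho_obj: rho_obj = 1025/(1 − 708.7/(85.39·9.81)) = 6657 kg/m³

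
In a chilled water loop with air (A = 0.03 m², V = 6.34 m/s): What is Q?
Formula: Q = A V
Q = 0.03·6.34·1000 = 190.2 L/s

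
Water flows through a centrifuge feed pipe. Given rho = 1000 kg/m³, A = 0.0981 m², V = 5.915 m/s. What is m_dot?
Formula: \dot{m} = \rho A V
m_dot = 1000·0.0981·5.915 = 580.3 kg/s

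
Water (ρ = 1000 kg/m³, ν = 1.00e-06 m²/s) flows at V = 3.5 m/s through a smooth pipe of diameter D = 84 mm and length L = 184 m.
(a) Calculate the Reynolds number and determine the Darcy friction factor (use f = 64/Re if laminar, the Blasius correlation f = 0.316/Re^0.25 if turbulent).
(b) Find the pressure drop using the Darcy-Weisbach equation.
(a) Re = V·D/ν = 3.5·0.084/1.00e-06 = 294000 → turbulent (Re > 4000); f = 0.316/Re^0.25 = 0.316/294000^0.25 = 0.013571 (Blasius is strictly valid for Re ≲ 1e5; used here as the smooth-pipe estimate the problem specifies)
(b) Darcy-Weisbach: ΔP = f·(L/D)·½ρV²/1000 = 0.013571·(184/0.084)·½·1000·3.5²/1000 = 182.1 kPa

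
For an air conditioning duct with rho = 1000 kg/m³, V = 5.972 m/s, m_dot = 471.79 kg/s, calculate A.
Formula: \dot{m} = \rho A V
Substituting knowns: 471.79 = 1000·A·5.972
Solving for A: A = 471.79/(1000·5.972) = 0.079 m²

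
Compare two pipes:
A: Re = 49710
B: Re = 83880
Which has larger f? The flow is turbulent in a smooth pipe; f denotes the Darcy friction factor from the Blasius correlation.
f(A) = 0.02116, f(B) = 0.01857. Answer: A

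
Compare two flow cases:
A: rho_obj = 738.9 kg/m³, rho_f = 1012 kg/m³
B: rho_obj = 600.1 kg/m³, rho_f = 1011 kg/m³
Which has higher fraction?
fraction(A) = 0.7301, fraction(B) = 0.5936. Answer: A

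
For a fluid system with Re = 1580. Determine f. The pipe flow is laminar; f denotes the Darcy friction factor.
Formula: f = \frac{64}{Re}
f = 64/1580 = 0.04051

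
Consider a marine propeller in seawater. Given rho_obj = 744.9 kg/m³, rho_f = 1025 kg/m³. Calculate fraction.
Formula: f_{sub} = \frac{\rho_{obj}}{\rho_f}
fraction = 744.9/1025 = 0.7267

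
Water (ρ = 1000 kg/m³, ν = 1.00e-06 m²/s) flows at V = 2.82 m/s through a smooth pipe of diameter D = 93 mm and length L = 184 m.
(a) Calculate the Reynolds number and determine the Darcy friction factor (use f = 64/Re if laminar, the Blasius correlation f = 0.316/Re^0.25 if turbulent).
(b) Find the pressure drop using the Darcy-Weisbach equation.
(a) Re = V·D/ν = 2.82·0.093/1.00e-06 = 262260 → turbulent (Re > 4000); f = 0.316/Re^0.25 = 0.316/262260^0.25 = 0.013964 (Blasius is strictly valid for Re ≲ 1e5; used here as the smooth-pipe estimate the problem specifies)
(b) Darcy-Weisbach: ΔP = f·(L/D)·½ρV²/1000 = 0.013964·(184/0.093)·½·1000·2.82²/1000 = 109.9 kPa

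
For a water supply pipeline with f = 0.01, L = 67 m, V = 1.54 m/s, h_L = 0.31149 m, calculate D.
Formula: h_L = f \frac{L}{D} \frac{V^2}{2g}
Substituting knowns: 0.31149 = 0.01·(67/D)·1.54²/(2·9.81)
Solving for D: D = 0.01·67·1.54²/(2·9.81·0.31149) = 0.26 m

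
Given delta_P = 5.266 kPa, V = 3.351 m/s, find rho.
Formula: V = \sqrt{\frac{2 \Delta P}{\rho}}
Substituting knowns: 3.351 = √(2·(5.266·1000)/rho)
Solving for rho: rho = 2·(5.266·1000)/3.351² = 937.9 kg/m³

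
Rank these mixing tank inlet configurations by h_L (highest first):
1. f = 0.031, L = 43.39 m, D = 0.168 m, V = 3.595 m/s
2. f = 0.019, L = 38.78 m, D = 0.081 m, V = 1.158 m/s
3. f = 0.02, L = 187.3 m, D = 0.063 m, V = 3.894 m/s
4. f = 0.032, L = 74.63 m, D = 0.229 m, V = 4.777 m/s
Case 1: h_L = 5.274 m
Case 2: h_L = 0.6217 m
Case 3: h_L = 45.95 m
Case 4: h_L = 12.13 m
Ranking (highest first): 3, 4, 1, 2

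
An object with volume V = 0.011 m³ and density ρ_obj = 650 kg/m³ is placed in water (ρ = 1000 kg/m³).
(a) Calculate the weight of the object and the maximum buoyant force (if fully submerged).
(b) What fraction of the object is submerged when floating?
(a) W=rho_obj*g*V=650*9.81*0.011=70.1 N; F_B(max)=rho*g*V=1000*9.81*0.011=107.9 N
(b) Floating fraction=rho_obj/rho=650/1000=0.650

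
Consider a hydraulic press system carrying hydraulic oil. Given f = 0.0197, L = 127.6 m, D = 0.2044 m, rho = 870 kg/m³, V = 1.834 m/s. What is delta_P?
Formula: \Delta P = f \frac{L}{D} \frac{\rho V^2}{2}
delta_P = 0.0197·(127.6/0.2044)·0.5·870·1.834²/1000 = 17.99 kPa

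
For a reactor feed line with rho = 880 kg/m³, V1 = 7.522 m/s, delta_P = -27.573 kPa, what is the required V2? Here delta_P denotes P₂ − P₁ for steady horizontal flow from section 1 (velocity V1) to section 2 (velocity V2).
Formula: \Delta P = \frac{1}{2} \rho (V_1^2 - V_2^2)
Substituting knowns: -27.573 = 0.5·880·(7.522² − V2²)/1000
Solving for V2: V2 = √(7.522² − 2·(-27.573·1000)/880) = 10.92 m/s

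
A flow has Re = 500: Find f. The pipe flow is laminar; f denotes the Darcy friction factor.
Formula: f = \frac{64}{Re}
f = 64/500 = 0.128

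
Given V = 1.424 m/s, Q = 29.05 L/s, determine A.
Formula: Q = A V
Substituting knowns: 29.05 = A·1.424·1000
Solving for A: A = (29.05/1000)/1.424 = 0.0204 m²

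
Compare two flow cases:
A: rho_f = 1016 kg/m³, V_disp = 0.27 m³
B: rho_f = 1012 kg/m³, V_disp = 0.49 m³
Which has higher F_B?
F_B(A) = 2691 N, F_B(B) = 4865 N. Answer: B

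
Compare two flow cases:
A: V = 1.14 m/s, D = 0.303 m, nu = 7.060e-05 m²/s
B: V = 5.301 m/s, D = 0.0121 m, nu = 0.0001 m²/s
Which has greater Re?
Re(A) = 4893, Re(B) = 641.4. Answer: A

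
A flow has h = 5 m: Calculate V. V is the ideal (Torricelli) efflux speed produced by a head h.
Formula: V = \sqrt{2 g h}
V = √(2·9.81·5) = 9.905 m/s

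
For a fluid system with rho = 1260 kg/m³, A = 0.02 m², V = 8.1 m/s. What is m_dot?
Formula: \dot{m} = \rho A V
m_dot = 1260·0.02·8.1 = 204.1 kg/s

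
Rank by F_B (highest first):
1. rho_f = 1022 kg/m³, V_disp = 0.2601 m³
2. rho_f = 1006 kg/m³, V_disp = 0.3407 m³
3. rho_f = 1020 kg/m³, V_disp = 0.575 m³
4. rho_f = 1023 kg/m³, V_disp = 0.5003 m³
Case 1: F_B = 2608 N
Case 2: F_B = 3362 N
Case 3: F_B = 5754 N
Case 4: F_B = 5021 N
Ranking (highest first): 3, 4, 2, 1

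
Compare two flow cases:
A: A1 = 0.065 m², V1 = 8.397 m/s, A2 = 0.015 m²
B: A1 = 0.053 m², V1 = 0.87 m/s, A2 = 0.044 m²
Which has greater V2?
V2(A) = 36.39 m/s, V2(B) = 1.048 m/s. Answer: A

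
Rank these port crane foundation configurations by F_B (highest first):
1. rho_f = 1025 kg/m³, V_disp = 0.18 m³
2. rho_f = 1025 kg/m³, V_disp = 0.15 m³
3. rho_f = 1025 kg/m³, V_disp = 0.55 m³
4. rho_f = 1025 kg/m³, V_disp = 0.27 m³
Case 1: F_B = 1810 N
Case 2: F_B = 1508 N
Case 3: F_B = 5530 N
Case 4: F_B = 2715 N
Ranking (highest first): 3, 4, 1, 2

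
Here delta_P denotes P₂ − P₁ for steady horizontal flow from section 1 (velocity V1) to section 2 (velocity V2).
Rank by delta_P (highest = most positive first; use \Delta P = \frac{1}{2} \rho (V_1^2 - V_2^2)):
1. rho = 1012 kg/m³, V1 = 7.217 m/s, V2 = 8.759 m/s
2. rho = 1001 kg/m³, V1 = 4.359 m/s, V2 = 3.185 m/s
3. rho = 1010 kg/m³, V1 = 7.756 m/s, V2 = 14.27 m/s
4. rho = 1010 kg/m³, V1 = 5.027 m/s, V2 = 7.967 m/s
Case 1: delta_P = -12.47 kPa
Case 2: delta_P = 4.433 kPa
Case 3: delta_P = -72.46 kPa
Case 4: delta_P = -19.29 kPa
Ranking (highest first): 2, 1, 4, 3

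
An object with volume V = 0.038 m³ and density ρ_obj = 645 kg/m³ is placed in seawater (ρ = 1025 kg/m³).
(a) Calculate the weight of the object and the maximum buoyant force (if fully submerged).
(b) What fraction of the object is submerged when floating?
(a) W=rho_obj*g*V=645*9.81*0.038=240.4 N; F_B(max)=rho*g*V=1025*9.81*0.038=382.1 N
(b) Floating fraction=rho_obj/rho=645/1025=0.629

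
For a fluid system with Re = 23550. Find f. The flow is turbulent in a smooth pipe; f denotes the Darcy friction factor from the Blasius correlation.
Formula: f = \frac{0.316}{Re^{0.25}}
f = 0.316/23550^0.25 = 0.02551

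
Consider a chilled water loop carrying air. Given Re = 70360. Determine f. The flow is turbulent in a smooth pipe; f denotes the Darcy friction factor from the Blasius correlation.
Formula: f = \frac{0.316}{Re^{0.25}}
f = 0.316/70360^0.25 = 0.0194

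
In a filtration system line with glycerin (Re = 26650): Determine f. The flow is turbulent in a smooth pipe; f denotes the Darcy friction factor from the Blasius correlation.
Formula: f = \frac{0.316}{Re^{0.25}}
f = 0.316/26650^0.25 = 0.02473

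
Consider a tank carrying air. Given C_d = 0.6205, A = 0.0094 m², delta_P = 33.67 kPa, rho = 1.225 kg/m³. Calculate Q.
Formula: Q = C_d A \sqrt{\frac{2 \Delta P}{\rho}}
Q = 0.6205·0.0094·√(2·(33.67·1000)/1.225)·1000 = 1368 L/s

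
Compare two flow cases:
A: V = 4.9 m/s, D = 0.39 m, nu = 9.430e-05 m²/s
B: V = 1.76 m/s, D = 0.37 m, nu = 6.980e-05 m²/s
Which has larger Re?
Re(A) = 20265, Re(B) = 9330. Answer: A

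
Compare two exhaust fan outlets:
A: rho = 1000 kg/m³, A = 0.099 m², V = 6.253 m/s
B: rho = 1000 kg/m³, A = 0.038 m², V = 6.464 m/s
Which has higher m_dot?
m_dot(A) = 619 kg/s, m_dot(B) = 245.6 kg/s. Answer: A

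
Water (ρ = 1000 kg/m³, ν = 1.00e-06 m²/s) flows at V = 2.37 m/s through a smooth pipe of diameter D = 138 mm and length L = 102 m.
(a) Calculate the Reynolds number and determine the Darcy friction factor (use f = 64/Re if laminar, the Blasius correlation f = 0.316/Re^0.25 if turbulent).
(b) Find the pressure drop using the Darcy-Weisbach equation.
(a) Re = V·D/ν = 2.37·0.138/1.00e-06 = 327060 → turbulent (Re > 4000); f = 0.316/Re^0.25 = 0.316/327060^0.25 = 0.013214 (Blasius is strictly valid for Re ≲ 1e5; used here as the smooth-pipe estimate the problem specifies)
(b) Darcy-Weisbach: ΔP = f·(L/D)·½ρV²/1000 = 0.013214·(102/0.138)·½·1000·2.37²/1000 = 27.43 kPa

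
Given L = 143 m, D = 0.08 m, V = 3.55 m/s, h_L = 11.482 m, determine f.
Formula: h_L = f \frac{L}{D} \frac{V^2}{2g}
Substituting knowns: 11.482 = f·(143/0.08)·3.55²/(2·9.81)
Solving for f: f = 11.482·2·9.81/((143/0.08)·3.55²) = 0.01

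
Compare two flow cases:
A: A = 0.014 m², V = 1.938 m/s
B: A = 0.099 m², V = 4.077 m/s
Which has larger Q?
Q(A) = 27.13 L/s, Q(B) = 403.6 L/s. Answer: B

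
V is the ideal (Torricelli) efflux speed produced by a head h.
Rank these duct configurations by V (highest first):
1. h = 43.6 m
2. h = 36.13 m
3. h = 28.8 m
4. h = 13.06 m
Case 1: V = 29.25 m/s
Case 2: V = 26.62 m/s
Case 3: V = 23.77 m/s
Case 4: V = 16.01 m/s
Ranking (highest first): 1, 2, 3, 4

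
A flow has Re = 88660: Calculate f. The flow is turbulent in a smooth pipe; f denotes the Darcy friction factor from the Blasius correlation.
Formula: f = \frac{0.316}{Re^{0.25}}
f = 0.316/88660^0.25 = 0.01831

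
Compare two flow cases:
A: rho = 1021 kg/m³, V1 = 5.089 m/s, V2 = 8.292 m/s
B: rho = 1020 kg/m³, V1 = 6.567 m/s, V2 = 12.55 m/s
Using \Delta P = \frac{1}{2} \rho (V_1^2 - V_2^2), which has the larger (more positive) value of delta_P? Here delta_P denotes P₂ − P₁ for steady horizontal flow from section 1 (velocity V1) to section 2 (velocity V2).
delta_P(A) = -21.88 kPa, delta_P(B) = -58.33 kPa. Answer: A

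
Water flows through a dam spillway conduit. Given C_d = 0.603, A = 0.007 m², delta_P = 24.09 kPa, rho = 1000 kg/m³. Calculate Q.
Formula: Q = C_d A \sqrt{\frac{2 \Delta P}{\rho}}
Q = 0.603·0.007·√(2·(24.09·1000)/1000)·1000 = 29.3 L/s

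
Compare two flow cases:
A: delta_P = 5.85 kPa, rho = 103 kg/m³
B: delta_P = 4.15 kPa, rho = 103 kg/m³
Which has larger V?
V(A) = 10.66 m/s, V(B) = 8.977 m/s. Answer: A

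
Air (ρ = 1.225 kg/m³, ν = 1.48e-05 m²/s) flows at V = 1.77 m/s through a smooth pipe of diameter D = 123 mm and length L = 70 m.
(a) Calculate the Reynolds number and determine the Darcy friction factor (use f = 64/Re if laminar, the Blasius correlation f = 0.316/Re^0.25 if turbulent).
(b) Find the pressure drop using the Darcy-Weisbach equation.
(a) Re = V·D/ν = 1.77·0.123/1.48e-05 = 14710 → turbulent (Re > 4000); f = 0.316/Re^0.25 = 0.316/14710^0.25 = 0.028694
(b) Darcy-Weisbach: ΔP = f·(L/D)·½ρV²/1000 = 0.028694·(70/0.123)·½·1.225·1.77²/1000 = 0.03134 kPa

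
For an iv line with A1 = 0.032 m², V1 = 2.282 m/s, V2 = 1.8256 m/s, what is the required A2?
Formula: V_2 = \frac{A_1 V_1}{A_2}
Substituting knowns: 1.8256 = 0.032·2.282/A2
Solving for A2: A2 = 0.032·2.282/1.8256 = 0.04 m²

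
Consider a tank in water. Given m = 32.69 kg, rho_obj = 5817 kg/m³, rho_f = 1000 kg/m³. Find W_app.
Formula: W_{app} = mg\left(1 - \frac{\rho_f}{\rho_{obj}}\right)
W_app = 32.69·9.81·(1 − 1000/5817) = 265.6 N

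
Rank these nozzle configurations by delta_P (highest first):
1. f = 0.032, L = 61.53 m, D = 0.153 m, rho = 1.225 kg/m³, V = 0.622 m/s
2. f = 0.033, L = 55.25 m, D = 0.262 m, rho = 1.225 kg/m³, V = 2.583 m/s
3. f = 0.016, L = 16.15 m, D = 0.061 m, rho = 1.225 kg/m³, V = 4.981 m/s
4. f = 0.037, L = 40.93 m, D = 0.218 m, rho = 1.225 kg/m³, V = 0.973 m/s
Case 1: delta_P = 0.00305 kPa
Case 2: delta_P = 0.02844 kPa
Case 3: delta_P = 0.06437 kPa
Case 4: delta_P = 0.004028 kPa
Ranking (highest first): 3, 2, 4, 1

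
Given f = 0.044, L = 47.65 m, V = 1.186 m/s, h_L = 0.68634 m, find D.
Formula: h_L = f \frac{L}{D} \frac{V^2}{2g}
Substituting knowns: 0.68634 = 0.044·(47.65/D)·1.186²/(2·9.81)
Solving for D: D = 0.044·47.65·1.186²/(2·9.81·0.68634) = 0.219 m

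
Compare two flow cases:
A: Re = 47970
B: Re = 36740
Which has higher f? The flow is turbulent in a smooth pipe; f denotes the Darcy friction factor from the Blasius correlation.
f(A) = 0.02135, f(B) = 0.02282. Answer: B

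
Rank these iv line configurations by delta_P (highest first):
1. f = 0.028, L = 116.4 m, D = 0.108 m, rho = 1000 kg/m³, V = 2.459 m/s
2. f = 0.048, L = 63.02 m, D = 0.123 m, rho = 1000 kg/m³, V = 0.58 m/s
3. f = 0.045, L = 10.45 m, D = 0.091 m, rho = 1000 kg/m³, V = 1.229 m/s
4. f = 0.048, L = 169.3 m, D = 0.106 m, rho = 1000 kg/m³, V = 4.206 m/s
Case 1: delta_P = 91.24 kPa
Case 2: delta_P = 4.137 kPa
Case 3: delta_P = 3.903 kPa
Case 4: delta_P = 678.1 kPa
Ranking (highest first): 4, 1, 2, 3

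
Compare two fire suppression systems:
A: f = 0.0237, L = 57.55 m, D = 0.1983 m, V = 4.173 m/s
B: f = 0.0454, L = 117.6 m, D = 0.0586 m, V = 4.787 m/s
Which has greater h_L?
h_L(A) = 6.105 m, h_L(B) = 106.4 m. Answer: B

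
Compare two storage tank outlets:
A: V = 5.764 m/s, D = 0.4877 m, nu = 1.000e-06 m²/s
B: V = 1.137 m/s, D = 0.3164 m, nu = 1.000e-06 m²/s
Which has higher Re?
Re(A) = 2.811e+06, Re(B) = 359747. Answer: A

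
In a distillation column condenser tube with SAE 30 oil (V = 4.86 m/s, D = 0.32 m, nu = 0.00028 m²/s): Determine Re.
Formula: Re = \frac{V D}{\nu}
Re = 4.86·0.32/0.00028 = 5554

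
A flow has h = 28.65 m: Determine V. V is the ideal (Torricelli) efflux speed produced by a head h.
Formula: V = \sqrt{2 g h}
V = √(2·9.81·28.65) = 23.71 m/s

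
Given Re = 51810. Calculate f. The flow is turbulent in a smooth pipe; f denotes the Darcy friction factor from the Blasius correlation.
Formula: f = \frac{0.316}{Re^{0.25}}
f = 0.316/51810^0.25 = 0.02095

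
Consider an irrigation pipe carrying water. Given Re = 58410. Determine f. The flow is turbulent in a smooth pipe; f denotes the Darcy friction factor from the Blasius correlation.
Formula: f = \frac{0.316}{Re^{0.25}}
f = 0.316/58410^0.25 = 0.02033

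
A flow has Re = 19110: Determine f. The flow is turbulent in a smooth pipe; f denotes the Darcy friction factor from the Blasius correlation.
Formula: f = \frac{0.316}{Re^{0.25}}
f = 0.316/19110^0.25 = 0.02688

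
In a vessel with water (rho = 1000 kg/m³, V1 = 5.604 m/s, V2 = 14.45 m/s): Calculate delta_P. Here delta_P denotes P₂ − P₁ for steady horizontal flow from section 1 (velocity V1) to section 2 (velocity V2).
Formula: \Delta P = \frac{1}{2} \rho (V_1^2 - V_2^2)
delta_P = 0.5·1000·(5.604² − 14.45²)/1000 = -88.7 kPa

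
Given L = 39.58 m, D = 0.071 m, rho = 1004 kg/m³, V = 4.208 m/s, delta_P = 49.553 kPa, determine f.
Formula: \Delta P = f \frac{L}{D} \frac{\rho V^2}{2}
Substituting knowns: 49.553 = f·(39.58/0.071)·0.5·1004·4.208²/1000
Solving for f: f = (49.553·1000)/((39.58/0.071)·0.5·1004·4.208²) = 0.01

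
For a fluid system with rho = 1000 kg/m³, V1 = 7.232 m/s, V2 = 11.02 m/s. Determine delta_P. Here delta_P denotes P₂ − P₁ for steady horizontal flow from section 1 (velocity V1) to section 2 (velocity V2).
Formula: \Delta P = \frac{1}{2} \rho (V_1^2 - V_2^2)
delta_P = 0.5·1000·(7.232² − 11.02²)/1000 = -34.57 kPa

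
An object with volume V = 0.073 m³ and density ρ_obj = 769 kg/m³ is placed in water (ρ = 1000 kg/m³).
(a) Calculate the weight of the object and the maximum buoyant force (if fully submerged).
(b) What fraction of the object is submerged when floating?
(a) W=rho_obj*g*V=769*9.81*0.073=550.7 N; F_B(max)=rho*g*V=1000*9.81*0.073=716.1 N
(b) Floating fraction=rho_obj/rho=769/1000=0.769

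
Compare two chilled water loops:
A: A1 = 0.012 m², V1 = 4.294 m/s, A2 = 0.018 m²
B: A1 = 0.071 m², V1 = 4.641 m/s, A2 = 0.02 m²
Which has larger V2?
V2(A) = 2.863 m/s, V2(B) = 16.48 m/s. Answer: B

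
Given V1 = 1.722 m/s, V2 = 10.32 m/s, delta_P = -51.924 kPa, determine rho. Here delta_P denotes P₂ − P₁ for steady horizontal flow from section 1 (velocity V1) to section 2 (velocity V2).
Formula: \Delta P = \frac{1}{2} \rho (V_1^2 - V_2^2)
Substituting knowns: -51.924 = 0.5·rho·(1.722² − 10.32²)/1000
Solving for rho: rho = 2·(-51.924·1000)/(1.722² − 10.32²) = 1003 kg/m³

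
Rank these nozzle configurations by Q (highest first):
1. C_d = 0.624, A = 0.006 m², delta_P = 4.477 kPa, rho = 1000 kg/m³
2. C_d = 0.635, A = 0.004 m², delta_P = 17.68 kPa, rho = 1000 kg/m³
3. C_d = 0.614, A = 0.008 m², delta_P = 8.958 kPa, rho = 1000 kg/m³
Case 1: Q = 11.2 L/s
Case 2: Q = 15.1 L/s
Case 3: Q = 20.79 L/s
Ranking (highest first): 3, 2, 1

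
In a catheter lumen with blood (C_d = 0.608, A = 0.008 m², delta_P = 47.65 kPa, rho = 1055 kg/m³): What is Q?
Formula: Q = C_d A \sqrt{\frac{2 \Delta P}{\rho}}
Q = 0.608·0.008·√(2·(47.65·1000)/1055)·1000 = 46.23 L/s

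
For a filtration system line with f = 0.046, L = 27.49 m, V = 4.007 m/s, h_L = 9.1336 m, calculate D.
Formula: h_L = f \frac{L}{D} \frac{V^2}{2g}
Substituting knowns: 9.1336 = 0.046·(27.49/D)·4.007²/(2·9.81)
Solving for D: D = 0.046·27.49·4.007²/(2·9.81·9.1336) = 0.1133 m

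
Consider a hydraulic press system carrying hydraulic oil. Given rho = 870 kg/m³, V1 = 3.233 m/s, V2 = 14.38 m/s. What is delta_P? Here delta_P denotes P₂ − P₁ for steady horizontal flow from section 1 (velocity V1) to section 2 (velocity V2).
Formula: \Delta P = \frac{1}{2} \rho (V_1^2 - V_2^2)
delta_P = 0.5·870·(3.233² − 14.38²)/1000 = -85.4 kPa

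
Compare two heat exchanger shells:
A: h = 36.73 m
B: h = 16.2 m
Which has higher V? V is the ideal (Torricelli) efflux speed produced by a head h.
V(A) = 26.84 m/s, V(B) = 17.83 m/s. Answer: A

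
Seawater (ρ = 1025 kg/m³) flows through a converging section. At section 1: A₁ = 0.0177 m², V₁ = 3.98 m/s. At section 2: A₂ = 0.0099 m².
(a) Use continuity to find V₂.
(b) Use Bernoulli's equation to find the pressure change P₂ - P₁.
(a) Continuity: A₁V₁=A₂V₂ -> V₂=A₁V₁/A₂=0.0177*3.98/0.0099=7.12 m/s
(b) Bernoulli: P₂-P₁=0.5*rho*(V₁^2-V₂^2)/1000=0.5*1025*(3.98^2-7.12^2)/1000=-17.86 kPa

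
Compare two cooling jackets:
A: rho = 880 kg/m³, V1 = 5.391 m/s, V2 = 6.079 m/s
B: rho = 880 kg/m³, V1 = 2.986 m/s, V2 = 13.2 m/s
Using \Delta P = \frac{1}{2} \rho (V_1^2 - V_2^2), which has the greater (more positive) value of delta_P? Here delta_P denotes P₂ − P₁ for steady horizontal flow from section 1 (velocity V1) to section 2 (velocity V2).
delta_P(A) = -3.472 kPa, delta_P(B) = -72.74 kPa. Answer: A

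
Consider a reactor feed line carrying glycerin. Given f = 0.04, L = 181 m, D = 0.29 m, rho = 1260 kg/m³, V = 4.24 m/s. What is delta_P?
Formula: \Delta P = f \frac{L}{D} \frac{\rho V^2}{2}
delta_P = 0.04·(181/0.29)·0.5·1260·4.24²/1000 = 282.8 kPa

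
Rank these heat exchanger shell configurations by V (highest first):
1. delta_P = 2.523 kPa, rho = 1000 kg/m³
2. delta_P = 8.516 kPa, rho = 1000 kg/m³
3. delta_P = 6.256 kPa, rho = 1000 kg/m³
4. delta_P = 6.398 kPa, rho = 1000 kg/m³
Case 1: V = 2.246 m/s
Case 2: V = 4.127 m/s
Case 3: V = 3.537 m/s
Case 4: V = 3.577 m/s
Ranking (highest first): 2, 4, 3, 1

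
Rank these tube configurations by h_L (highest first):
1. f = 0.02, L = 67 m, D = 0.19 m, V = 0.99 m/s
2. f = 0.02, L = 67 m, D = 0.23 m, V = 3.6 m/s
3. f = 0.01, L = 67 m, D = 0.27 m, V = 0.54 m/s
Case 1: h_L = 0.3523 m
Case 2: h_L = 3.848 m
Case 3: h_L = 0.03688 m
Ranking (highest first): 2, 1, 3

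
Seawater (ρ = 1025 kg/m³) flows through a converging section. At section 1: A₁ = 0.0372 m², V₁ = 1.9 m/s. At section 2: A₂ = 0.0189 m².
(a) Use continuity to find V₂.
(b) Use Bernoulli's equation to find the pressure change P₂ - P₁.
(a) Continuity: A₁V₁=A₂V₂ -> V₂=A₁V₁/A₂=0.0372*1.9/0.0189=3.74 m/s
(b) Bernoulli: P₂-P₁=0.5*rho*(V₁^2-V₂^2)/1000=0.5*1025*(1.9^2-3.74^2)/1000=-5.319 kPa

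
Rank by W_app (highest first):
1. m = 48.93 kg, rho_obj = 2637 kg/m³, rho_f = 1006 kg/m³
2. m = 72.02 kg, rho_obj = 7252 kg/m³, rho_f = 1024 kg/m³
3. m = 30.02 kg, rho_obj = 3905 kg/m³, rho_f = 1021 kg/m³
Case 1: W_app = 296.9 N
Case 2: W_app = 606.8 N
Case 3: W_app = 217.5 N
Ranking (highest first): 2, 1, 3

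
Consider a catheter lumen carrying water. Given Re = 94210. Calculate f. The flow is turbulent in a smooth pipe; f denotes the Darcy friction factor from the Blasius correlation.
Formula: f = \frac{0.316}{Re^{0.25}}
f = 0.316/94210^0.25 = 0.01804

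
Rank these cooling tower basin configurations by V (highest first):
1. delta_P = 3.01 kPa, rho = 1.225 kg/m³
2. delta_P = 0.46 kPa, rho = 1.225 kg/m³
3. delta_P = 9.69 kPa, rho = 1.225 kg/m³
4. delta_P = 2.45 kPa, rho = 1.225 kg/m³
Case 1: V = 70.1 m/s
Case 2: V = 27.4 m/s
Case 3: V = 125.8 m/s
Case 4: V = 63.25 m/s
Ranking (highest first): 3, 1, 4, 2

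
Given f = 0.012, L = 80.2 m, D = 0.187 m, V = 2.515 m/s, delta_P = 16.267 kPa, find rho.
Formula: \Delta P = f \frac{L}{D} \frac{\rho V^2}{2}
Substituting knowns: 16.267 = 0.012·(80.2/0.187)·0.5·rho·2.515²/1000
Solving for rho: rho = (16.267·1000)/(0.012·(80.2/0.187)·0.5·2.515²) = 999.4 kg/m³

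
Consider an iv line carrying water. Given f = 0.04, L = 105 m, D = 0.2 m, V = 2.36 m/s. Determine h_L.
Formula: h_L = f \frac{L}{D} \frac{V^2}{2g}
h_L = 0.04·(105/0.2)·2.36²/(2·9.81) = 5.961 m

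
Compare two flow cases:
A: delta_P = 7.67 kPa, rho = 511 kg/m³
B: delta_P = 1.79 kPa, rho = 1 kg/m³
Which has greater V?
V(A) = 5.479 m/s, V(B) = 59.83 m/s. Answer: B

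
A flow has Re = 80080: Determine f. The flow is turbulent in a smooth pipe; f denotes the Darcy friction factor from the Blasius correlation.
Formula: f = \frac{0.316}{Re^{0.25}}
f = 0.316/80080^0.25 = 0.01878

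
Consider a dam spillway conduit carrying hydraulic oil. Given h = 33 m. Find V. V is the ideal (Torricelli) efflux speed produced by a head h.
Formula: V = \sqrt{2 g h}
V = √(2·9.81·33) = 25.45 m/s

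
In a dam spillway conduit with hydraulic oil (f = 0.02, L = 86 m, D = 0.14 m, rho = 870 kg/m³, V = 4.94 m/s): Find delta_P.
Formula: \Delta P = f \frac{L}{D} \frac{\rho V^2}{2}
delta_P = 0.02·(86/0.14)·0.5·870·4.94²/1000 = 130.4 kPa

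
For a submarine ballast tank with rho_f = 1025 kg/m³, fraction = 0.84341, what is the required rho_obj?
Formula: f_{sub} = \frac{\rho_{obj}}{\rho_f}
Substituting knowns: 0.84341 = rho_obj/1025
Solving for rho_obj: rho_obj = 0.84341·1025 = 864.5 kg/m³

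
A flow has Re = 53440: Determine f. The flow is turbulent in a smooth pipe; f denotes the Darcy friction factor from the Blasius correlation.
Formula: f = \frac{0.316}{Re^{0.25}}
f = 0.316/53440^0.25 = 0.02078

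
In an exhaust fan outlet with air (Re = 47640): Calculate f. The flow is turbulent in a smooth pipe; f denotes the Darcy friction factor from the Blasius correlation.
Formula: f = \frac{0.316}{Re^{0.25}}
f = 0.316/47640^0.25 = 0.02139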